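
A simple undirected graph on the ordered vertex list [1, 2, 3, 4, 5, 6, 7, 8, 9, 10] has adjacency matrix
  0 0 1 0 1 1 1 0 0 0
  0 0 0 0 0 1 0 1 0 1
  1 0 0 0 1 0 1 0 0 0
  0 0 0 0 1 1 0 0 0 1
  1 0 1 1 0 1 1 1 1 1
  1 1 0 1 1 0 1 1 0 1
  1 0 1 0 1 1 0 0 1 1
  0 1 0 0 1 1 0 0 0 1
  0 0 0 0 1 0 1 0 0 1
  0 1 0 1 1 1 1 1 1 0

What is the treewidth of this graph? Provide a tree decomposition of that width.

Each bag holds 4 vertices, so the decomposition has width 3, which upper-bounds the treewidth. Conversely, {2, 6, 8, 10} is a clique of size 4, and the vertices of any clique must share a bag in every tree decomposition; so some bag has ≥ 4 vertices and tw(G) ≥ 3. Therefore the treewidth is 3.

Treewidth 3.
Bags: B1 = {5, 6, 7, 10}  B2 = {5, 7, 9, 10}  B3 = {5, 6, 8, 10}  B4 = {1, 5, 6, 7}  B5 = {2, 6, 8, 10}  B6 = {4, 5, 6, 10}  B7 = {1, 3, 5, 7}
Tree: B1–B2, B1–B3, B1–B4, B3–B5, B1–B6, B4–B7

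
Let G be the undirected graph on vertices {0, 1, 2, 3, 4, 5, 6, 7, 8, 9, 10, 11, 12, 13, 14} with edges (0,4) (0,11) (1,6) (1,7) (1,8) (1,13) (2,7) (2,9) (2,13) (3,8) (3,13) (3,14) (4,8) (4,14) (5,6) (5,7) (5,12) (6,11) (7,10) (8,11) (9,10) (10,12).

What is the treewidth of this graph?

A width-3 tree decomposition is:
Bags: B1 = {0, 3, 4, 14}  B2 = {0, 3, 4, 8}  B3 = {0, 3, 8, 11}  B4 = {3, 8, 11, 13}  B5 = {1, 8, 11, 13}  B6 = {1, 6, 11, 13}  B7 = {1, 2, 6, 13}  B8 = {1, 2, 6, 7}  B9 = {2, 5, 6, 7}  B10 = {2, 5, 7, 9}  B11 = {5, 7, 9, 10}  B12 = {5, 9, 10, 12}
Tree: B1–B2, B2–B3, B3–B4, B4–B5, B5–B6, B6–B7, B7–B8, B8–B9, B9–B10, B10–B11, B11–B12
The largest bag has 4 vertices, giving width 3; this decomposition certifies tw(G) ≤ 3. For the lower bound: the 4 vertex sets {0,4,14}, {3}, {8}, {1,6,11,13} are disjoint, each induces a connected subgraph, and every pair is joined by at least one edge of G. Contracting each set to a single vertex therefore yields K_{4} as a minor, and since treewidth is minor-monotone, tw(G) ≥ tw(K_{4}) = 3. Combining the bounds, tw(G) = 3.

3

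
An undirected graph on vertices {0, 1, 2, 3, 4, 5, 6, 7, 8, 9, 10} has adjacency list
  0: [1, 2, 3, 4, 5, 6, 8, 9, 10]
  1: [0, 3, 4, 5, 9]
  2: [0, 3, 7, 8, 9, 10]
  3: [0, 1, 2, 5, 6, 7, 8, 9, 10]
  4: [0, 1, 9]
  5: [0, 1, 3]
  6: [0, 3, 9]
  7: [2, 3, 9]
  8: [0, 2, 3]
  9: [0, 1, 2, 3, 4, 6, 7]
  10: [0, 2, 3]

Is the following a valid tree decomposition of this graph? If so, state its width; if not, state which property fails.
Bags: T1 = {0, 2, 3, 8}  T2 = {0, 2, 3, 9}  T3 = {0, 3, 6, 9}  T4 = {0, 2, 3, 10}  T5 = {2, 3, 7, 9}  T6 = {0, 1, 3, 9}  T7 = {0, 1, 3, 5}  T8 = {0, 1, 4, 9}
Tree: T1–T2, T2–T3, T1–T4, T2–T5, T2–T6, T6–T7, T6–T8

Vertex coverage: the bags together contain {0, 1, 2, 3, 4, 5, 6, 7, 8, 9, 10}, the full vertex set. Edge coverage: each edge of G has both endpoints in at least one bag. Running intersection: for every vertex, the bags containing it form a connected subtree. All three properties hold, so this is a valid tree decomposition of width max|bag| − 1 = 3, and hence tw(G) ≤ 3.

Yes; width 3.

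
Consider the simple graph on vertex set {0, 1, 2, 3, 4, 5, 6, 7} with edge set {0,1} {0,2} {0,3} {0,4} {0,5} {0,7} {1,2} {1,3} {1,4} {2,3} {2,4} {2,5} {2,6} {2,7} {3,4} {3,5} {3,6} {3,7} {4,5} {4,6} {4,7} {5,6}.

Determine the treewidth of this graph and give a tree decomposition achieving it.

Every bag has size at most 5, so the width is 5 − 1 = 4 and tw(G) ≤ 4. On the other hand G contains the 5-clique {0, 1, 2, 3, 4}. A clique must lie in a single bag of any decomposition, so no decomposition can have width below 4. Therefore the treewidth is 4.

Treewidth 4.
One optimal decomposition is:
Bags: B1 = {0, 2, 3, 4, 5}  B2 = {0, 2, 3, 4, 7}  B3 = {2, 3, 4, 5, 6}  B4 = {0, 1, 2, 3, 4}
Tree: B1–B2, B1–B3, B2–B4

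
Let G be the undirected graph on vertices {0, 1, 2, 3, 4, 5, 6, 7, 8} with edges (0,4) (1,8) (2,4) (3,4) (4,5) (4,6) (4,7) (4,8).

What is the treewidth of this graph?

A width-1 tree decomposition is:
Bags: B1 = {4, 8}  B2 = {4, 7}  B3 = {2, 4}  B4 = {3, 4}  B5 = {4, 6}  B6 = {1, 8}  B7 = {0, 4}  B8 = {4, 5}
Tree: B1–B2, B1–B3, B1–B4, B4–B5, B1–B6, B3–B7, B7–B8
Each bag holds 2 vertices, so the decomposition has width 1, which upper-bounds the treewidth. Since G has at least one edge (e.g. 8–4), it is not an edgeless graph, so tw(G) ≥ 1. Therefore the treewidth is 1.

1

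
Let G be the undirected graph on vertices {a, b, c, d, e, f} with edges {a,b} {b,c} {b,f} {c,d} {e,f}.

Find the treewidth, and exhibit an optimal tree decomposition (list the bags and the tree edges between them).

Each bag holds 2 vertices, so the decomposition has width 1, which upper-bounds the treewidth. Any graph with an edge has treewidth ≥ 1, and G has the edge b–c. Therefore the treewidth is 1.

Treewidth 1.
Bags: B1 = {b, c}  B2 = {a, b}  B3 = {b, f}  B4 = {c, d}  B5 = {e, f}
Tree: B1–B2, B1–B3, B1–B4, B3–B5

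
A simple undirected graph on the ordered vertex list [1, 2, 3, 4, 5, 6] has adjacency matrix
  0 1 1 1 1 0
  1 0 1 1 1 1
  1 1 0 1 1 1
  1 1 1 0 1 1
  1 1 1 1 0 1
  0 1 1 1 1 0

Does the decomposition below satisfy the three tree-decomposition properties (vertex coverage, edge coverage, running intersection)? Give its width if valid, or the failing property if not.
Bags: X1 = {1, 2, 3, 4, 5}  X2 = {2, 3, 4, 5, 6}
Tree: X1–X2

Yes; width 4.

Vertex coverage: the bags together contain {1, 2, 3, 4, 5, 6}, the full vertex set. Edge coverage: each edge of G has both endpoints in at least one bag. Running intersection: for every vertex, the bags containing it form a connected subtree. All three properties hold, so this is a valid tree decomposition of width max|bag| − 1 = 4, and hence tw(G) ≤ 4.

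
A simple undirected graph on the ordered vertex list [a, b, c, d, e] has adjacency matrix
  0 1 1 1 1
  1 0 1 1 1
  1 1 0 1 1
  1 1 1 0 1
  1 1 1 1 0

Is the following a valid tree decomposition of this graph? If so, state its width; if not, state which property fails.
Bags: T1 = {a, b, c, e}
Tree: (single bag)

No — vertex d appears in no bag.

A tree decomposition must satisfy three properties: every vertex lies in some bag; for every edge, both endpoints lie together in some bag; and for every vertex, the bags containing it form a connected subtree. Here vertex d appears in no bag, so the decomposition is invalid.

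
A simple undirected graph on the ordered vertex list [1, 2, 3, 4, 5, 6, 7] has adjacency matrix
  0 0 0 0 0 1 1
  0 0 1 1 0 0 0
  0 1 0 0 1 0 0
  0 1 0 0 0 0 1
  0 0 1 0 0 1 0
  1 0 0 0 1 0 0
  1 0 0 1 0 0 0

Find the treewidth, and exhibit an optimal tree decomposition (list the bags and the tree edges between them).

The largest bag has 3 vertices, giving width 2; this decomposition certifies tw(G) ≤ 2. Since 4–7–1–6–5–3–2–4 is a cycle in G, G is not acyclic. Forests are exactly the graphs of treewidth ≤ 1, so tw(G) ≥ 2. Combining the bounds, tw(G) = 2.

Treewidth 2.
One such decomposition:
Bags: B1 = {1, 4, 7}  B2 = {1, 4, 6}  B3 = {4, 5, 6}  B4 = {3, 4, 5}  B5 = {2, 3, 4}
Tree: B1–B2, B2–B3, B3–B4, B4–B5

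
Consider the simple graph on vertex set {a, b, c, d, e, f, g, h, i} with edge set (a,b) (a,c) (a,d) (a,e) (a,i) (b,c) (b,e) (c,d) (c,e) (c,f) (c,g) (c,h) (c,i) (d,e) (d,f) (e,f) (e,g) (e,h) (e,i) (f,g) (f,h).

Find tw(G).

A width-3 tree decomposition is:
Bags: B1 = {a, c, e, i}  B2 = {a, c, d, e}  B3 = {c, d, e, f}  B4 = {c, e, f, g}  B5 = {c, e, f, h}  B6 = {a, b, c, e}
Tree: B1–B2, B2–B3, B3–B4, B3–B5, B1–B6
Every bag has size at most 4, so the width is 4 − 1 = 3 and tw(G) ≤ 3. On the other hand G contains the 4-clique {a, c, d, e}. A clique must lie in a single bag of any decomposition, so no decomposition can have width below 3. Therefore the treewidth is 3.

3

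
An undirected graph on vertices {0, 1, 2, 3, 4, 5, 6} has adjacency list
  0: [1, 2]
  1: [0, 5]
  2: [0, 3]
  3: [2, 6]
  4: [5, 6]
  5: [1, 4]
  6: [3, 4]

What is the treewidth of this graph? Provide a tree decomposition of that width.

Treewidth 2.
One such decomposition:
Bags: B1 = {1, 4, 5}  B2 = {1, 4, 6}  B3 = {1, 3, 6}  B4 = {1, 2, 3}  B5 = {0, 1, 2}
Tree: B1–B2, B2–B3, B3–B4, B4–B5

Every bag has size at most 3, so the width is 3 − 1 = 2 and tw(G) ≤ 2. For the lower bound, G contains the cycle 1–5–4–6–3–2–0–1, so G is not a forest; only forests have treewidth ≤ 1, hence tw(G) ≥ 2. Combining the bounds, tw(G) = 2.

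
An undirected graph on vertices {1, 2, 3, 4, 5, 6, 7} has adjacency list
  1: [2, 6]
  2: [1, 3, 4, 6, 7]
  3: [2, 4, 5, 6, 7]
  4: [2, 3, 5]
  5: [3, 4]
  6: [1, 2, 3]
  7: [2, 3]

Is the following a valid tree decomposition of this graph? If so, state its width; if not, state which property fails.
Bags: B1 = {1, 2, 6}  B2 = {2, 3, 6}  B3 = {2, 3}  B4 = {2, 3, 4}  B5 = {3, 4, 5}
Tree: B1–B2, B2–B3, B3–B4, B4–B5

A tree decomposition must satisfy three properties: every vertex lies in some bag; for every edge, both endpoints lie together in some bag; and for every vertex, the bags containing it form a connected subtree. Here vertex 7 appears in no bag, so the decomposition is invalid.

No — vertex 7 appears in no bag.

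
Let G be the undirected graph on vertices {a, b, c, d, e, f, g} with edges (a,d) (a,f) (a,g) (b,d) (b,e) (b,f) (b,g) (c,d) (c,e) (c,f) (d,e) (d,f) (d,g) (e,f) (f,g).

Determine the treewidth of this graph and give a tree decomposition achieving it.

Every bag has size at most 4, so the width is 4 − 1 = 3 and tw(G) ≤ 3. Conversely, {a, d, f, g} is a clique of size 4, and the vertices of any clique must share a bag in every tree decomposition; so some bag has ≥ 4 vertices and tw(G) ≥ 3. Hence tw(G) = 3 exactly.

Treewidth 3.
One optimal decomposition is:
Bags: B1 = {b, d, e, f}  B2 = {b, d, f, g}  B3 = {a, d, f, g}  B4 = {c, d, e, f}
Tree: B1–B2, B2–B3, B1–B4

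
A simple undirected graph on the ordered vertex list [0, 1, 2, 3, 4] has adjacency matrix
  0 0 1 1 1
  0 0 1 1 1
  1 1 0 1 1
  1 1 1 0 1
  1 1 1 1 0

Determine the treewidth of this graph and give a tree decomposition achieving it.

Treewidth 3.
One such decomposition:
Bags: B1 = {0, 2, 3, 4}  B2 = {1, 2, 3, 4}
Tree: B1–B2

Every bag has size at most 4, so the width is 4 − 1 = 3 and tw(G) ≤ 3. On the other hand G contains the 4-clique {0, 2, 3, 4}. A clique must lie in a single bag of any decomposition, so no decomposition can have width below 3. Combining the bounds, tw(G) = 3.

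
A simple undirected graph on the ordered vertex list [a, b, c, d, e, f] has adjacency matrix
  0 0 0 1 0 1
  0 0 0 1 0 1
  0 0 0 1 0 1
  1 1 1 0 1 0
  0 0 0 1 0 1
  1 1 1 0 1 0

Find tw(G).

A width-2 tree decomposition is:
Bags: B1 = {b, d, f}  B2 = {c, d, f}  B3 = {d, e, f}  B4 = {a, d, f}
Tree: B1–B2, B2–B3, B3–B4
Each bag holds 3 vertices, so the decomposition has width 2, which upper-bounds the treewidth. The edges b–f–c–d–b form a cycle, so G is not a tree and its treewidth is at least 2. The upper and lower bounds meet at 2, so that is the treewidth.

2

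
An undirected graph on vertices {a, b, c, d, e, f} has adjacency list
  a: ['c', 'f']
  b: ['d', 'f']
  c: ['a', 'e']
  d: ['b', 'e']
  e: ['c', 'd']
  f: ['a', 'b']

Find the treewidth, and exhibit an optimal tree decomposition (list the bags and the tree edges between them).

Treewidth 2.
One optimal decomposition is:
Bags: B1 = {b, d, e}  B2 = {b, e, f}  B3 = {a, e, f}  B4 = {a, c, e}
Tree: B1–B2, B2–B3, B3–B4

Every bag has size at most 3, so the width is 3 − 1 = 2 and tw(G) ≤ 2. The edges e–d–b–f–a–c–e form a cycle, so G is not a tree and its treewidth is at least 2. Hence tw(G) = 2 exactly.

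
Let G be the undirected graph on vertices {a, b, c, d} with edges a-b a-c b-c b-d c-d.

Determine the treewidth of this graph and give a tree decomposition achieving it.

Treewidth 2.
Bags: B1 = {a, b, c}  B2 = {b, c, d}
Tree: B1–B2

Every bag has size at most 3, so the width is 3 − 1 = 2 and tw(G) ≤ 2. For the lower bound, the 3 vertices {b, c, d} are pairwise adjacent, and any tree decomposition puts a clique entirely inside one bag — forcing width ≥ 2. Therefore the treewidth is 2.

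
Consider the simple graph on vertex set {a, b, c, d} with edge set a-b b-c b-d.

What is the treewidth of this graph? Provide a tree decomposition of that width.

Every bag has size at most 2, so the width is 2 − 1 = 1 and tw(G) ≤ 1. G has an edge, so its treewidth is at least 1. Therefore the treewidth is 1.

Treewidth 1.
One optimal decomposition is:
Bags: B1 = {b, d}  B2 = {a, b}  B3 = {b, c}
Tree: B1–B2, B1–B3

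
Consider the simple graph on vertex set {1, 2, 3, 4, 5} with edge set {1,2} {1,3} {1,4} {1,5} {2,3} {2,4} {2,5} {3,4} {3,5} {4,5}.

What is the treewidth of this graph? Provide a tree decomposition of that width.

Treewidth 4.
One optimal decomposition is:
Bags: B1 = {1, 2, 3, 4, 5}
Tree: (single bag)

A single bag containing all 5 vertices is trivially a valid decomposition of width 4. Conversely, {1, 2, 3, 4, 5} is a clique of size 5, and the vertices of any clique must share a bag in every tree decomposition; so some bag has ≥ 5 vertices and tw(G) ≥ 4. Combining the bounds, tw(G) = 4.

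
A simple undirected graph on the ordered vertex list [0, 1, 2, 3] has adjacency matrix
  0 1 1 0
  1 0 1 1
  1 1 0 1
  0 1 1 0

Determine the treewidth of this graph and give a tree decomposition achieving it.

The largest bag has 3 vertices, giving width 2; this decomposition certifies tw(G) ≤ 2. For the lower bound, the 3 vertices {0, 1, 2} are pairwise adjacent, and any tree decomposition puts a clique entirely inside one bag — forcing width ≥ 2. Therefore the treewidth is 2.

Treewidth 2.
Bags: B1 = {1, 2, 3}  B2 = {0, 1, 2}
Tree: B1–B2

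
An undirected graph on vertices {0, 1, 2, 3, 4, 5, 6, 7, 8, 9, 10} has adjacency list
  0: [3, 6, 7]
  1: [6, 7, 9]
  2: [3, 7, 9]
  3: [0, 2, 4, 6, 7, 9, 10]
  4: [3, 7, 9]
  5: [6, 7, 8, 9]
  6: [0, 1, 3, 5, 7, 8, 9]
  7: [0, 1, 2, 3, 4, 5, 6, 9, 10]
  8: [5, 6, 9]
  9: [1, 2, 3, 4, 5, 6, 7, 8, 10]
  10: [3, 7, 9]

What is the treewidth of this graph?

3

A width-3 tree decomposition is:
Bags: B1 = {3, 6, 7, 9}  B2 = {2, 3, 7, 9}  B3 = {3, 4, 7, 9}  B4 = {5, 6, 7, 9}  B5 = {5, 6, 8, 9}  B6 = {1, 6, 7, 9}  B7 = {0, 3, 6, 7}  B8 = {3, 7, 9, 10}
Tree: B1–B2, B2–B3, B1–B4, B4–B5, B1–B6, B1–B7, B3–B8
Every bag has size at most 4, so the width is 4 − 1 = 3 and tw(G) ≤ 3. On the other hand G contains the 4-clique {5, 6, 8, 9}. A clique must lie in a single bag of any decomposition, so no decomposition can have width below 3. Therefore the treewidth is 3.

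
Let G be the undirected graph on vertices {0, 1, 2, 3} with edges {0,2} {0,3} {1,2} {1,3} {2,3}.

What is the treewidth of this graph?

2

A width-2 tree decomposition is:
Bags: B1 = {1, 2, 3}  B2 = {0, 2, 3}
Tree: B1–B2
Every bag has size at most 3, so the width is 3 − 1 = 2 and tw(G) ≤ 2. On the other hand G contains the 3-clique {0, 2, 3}. A clique must lie in a single bag of any decomposition, so no decomposition can have width below 2. Therefore the treewidth is 2.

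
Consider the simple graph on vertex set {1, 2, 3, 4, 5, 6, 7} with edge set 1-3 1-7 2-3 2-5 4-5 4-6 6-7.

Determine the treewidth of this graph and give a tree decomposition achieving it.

Each bag holds 3 vertices, so the decomposition has width 2, which upper-bounds the treewidth. For the lower bound, G contains the cycle 7–1–3–2–5–4–6–7, so G is not a forest; only forests have treewidth ≤ 1, hence tw(G) ≥ 2. Hence tw(G) = 2 exactly.

Treewidth 2.
One such decomposition:
Bags: B1 = {1, 3, 7}  B2 = {2, 3, 7}  B3 = {2, 5, 7}  B4 = {4, 5, 7}  B5 = {4, 6, 7}
Tree: B1–B2, B2–B3, B3–B4, B4–B5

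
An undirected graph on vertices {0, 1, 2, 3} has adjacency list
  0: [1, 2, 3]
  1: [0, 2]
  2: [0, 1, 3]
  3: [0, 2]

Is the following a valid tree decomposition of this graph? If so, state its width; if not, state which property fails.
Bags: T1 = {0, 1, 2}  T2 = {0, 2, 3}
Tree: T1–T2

Every vertex of G appears in some bag (union = {0, 1, 2, 3}); every edge is covered by a bag; and for each vertex v the set of bags containing v is connected in the bag tree. The decomposition is therefore valid. The largest bag has 3 vertices, so the width is 2.

Yes; width 2.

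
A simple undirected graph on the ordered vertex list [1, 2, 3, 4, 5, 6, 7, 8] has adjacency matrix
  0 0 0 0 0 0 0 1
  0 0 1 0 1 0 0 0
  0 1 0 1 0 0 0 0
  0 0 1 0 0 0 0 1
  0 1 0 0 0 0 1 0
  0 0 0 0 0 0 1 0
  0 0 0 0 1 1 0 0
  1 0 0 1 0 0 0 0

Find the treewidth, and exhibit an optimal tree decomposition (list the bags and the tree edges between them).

Treewidth 1.
Bags: B1 = {1, 8}  B2 = {4, 8}  B3 = {3, 4}  B4 = {2, 3}  B5 = {2, 5}  B6 = {5, 7}  B7 = {6, 7}
Tree: B1–B2, B2–B3, B3–B4, B4–B5, B5–B6, B6–B7

The largest bag has 2 vertices, giving width 1; this decomposition certifies tw(G) ≤ 1. Any graph with an edge has treewidth ≥ 1, and G has the edge 1–8. Hence tw(G) = 1 exactly.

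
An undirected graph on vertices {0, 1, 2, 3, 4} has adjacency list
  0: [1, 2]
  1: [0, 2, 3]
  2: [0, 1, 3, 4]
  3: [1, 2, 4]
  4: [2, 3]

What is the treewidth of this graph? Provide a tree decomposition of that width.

The largest bag has 3 vertices, giving width 2; this decomposition certifies tw(G) ≤ 2. For the lower bound, the 3 vertices {0, 1, 2} are pairwise adjacent, and any tree decomposition puts a clique entirely inside one bag — forcing width ≥ 2. Therefore the treewidth is 2.

Treewidth 2.
One such decomposition:
Bags: B1 = {2, 3, 4}  B2 = {1, 2, 3}  B3 = {0, 1, 2}
Tree: B1–B2, B2–B3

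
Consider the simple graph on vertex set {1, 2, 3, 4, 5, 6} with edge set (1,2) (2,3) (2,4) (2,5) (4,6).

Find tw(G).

1

A width-1 tree decomposition is:
Bags: B1 = {2, 4}  B2 = {4, 6}  B3 = {2, 5}  B4 = {2, 3}  B5 = {1, 2}
Tree: B1–B2, B1–B3, B3–B4, B3–B5
The largest bag has 2 vertices, giving width 1; this decomposition certifies tw(G) ≤ 1. Since G has at least one edge (e.g. 2–4), it is not an edgeless graph, so tw(G) ≥ 1. Hence tw(G) = 1 exactly.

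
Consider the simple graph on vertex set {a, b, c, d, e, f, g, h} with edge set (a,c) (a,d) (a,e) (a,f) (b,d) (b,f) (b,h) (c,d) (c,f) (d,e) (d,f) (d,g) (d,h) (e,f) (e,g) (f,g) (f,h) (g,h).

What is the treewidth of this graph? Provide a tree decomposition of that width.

Treewidth 3.
One such decomposition:
Bags: B1 = {a, d, e, f}  B2 = {d, e, f, g}  B3 = {d, f, g, h}  B4 = {b, d, f, h}  B5 = {a, c, d, f}
Tree: B1–B2, B2–B3, B3–B4, B1–B5

Each bag holds 4 vertices, so the decomposition has width 3, which upper-bounds the treewidth. On the other hand G contains the 4-clique {d, e, f, g}. A clique must lie in a single bag of any decomposition, so no decomposition can have width below 3. Hence tw(G) = 3 exactly.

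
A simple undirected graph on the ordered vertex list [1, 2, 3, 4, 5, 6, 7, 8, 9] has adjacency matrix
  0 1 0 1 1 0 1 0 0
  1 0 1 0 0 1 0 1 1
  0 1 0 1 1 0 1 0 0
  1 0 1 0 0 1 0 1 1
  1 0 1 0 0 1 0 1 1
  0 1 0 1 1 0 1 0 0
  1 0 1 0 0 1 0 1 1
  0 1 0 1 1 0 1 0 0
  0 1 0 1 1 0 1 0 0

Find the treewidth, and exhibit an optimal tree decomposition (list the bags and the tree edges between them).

Treewidth 4.
Bags: B1 = {2, 4, 5, 6, 7}  B2 = {2, 4, 5, 7, 8}  B3 = {2, 4, 5, 7, 9}  B4 = {2, 3, 4, 5, 7}  B5 = {1, 2, 4, 5, 7}
Tree: B1–B2, B2–B3, B3–B4, B4–B5

The largest bag has 5 vertices, giving width 4; this decomposition certifies tw(G) ≤ 4. For the lower bound: the 5 vertex sets {4,6}, {2,8}, {7,9}, {5}, {3} are disjoint, each induces a connected subgraph, and every pair is joined by at least one edge of G. Contracting each set to a single vertex therefore yields K_{5} as a minor, and since treewidth is minor-monotone, tw(G) ≥ tw(K_{5}) = 4. Therefore the treewidth is 4.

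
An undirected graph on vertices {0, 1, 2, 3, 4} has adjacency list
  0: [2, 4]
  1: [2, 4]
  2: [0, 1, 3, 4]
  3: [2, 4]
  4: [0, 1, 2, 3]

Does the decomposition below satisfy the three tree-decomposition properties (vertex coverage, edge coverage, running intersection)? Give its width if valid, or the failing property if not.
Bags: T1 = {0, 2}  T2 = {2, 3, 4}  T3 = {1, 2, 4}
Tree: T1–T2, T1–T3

A tree decomposition must satisfy three properties: every vertex lies in some bag; for every edge, both endpoints lie together in some bag; and for every vertex, the bags containing it form a connected subtree. Here edge (4,0) lies in no bag, so the decomposition is invalid.

No — edge (4,0) lies in no bag.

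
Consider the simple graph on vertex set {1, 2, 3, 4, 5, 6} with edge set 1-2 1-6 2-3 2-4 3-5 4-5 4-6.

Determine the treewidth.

A width-2 tree decomposition is:
Bags: B1 = {1, 2, 6}  B2 = {2, 4, 6}  B3 = {2, 3, 4}  B4 = {3, 4, 5}
Tree: B1–B2, B2–B3, B3–B4
Each bag holds 3 vertices, so the decomposition has width 2, which upper-bounds the treewidth. For the lower bound, G contains the cycle 1–6–4–2–1, so G is not a forest; only forests have treewidth ≤ 1, hence tw(G) ≥ 2. Hence tw(G) = 2 exactly.

2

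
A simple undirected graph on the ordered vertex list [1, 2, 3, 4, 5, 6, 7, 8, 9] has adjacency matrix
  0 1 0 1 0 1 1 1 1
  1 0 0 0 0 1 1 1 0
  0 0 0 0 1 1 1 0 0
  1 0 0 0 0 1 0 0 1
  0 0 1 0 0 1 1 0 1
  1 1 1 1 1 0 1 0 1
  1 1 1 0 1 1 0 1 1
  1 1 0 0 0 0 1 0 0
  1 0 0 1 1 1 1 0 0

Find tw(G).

A width-3 tree decomposition is:
Bags: B1 = {1, 6, 7, 9}  B2 = {1, 4, 6, 9}  B3 = {1, 2, 6, 7}  B4 = {5, 6, 7, 9}  B5 = {3, 5, 6, 7}  B6 = {1, 2, 7, 8}
Tree: B1–B2, B1–B3, B1–B4, B4–B5, B3–B6
The largest bag has 4 vertices, giving width 3; this decomposition certifies tw(G) ≤ 3. For the lower bound, the 4 vertices {1, 2, 7, 8} are pairwise adjacent, and any tree decomposition puts a clique entirely inside one bag — forcing width ≥ 3. The upper and lower bounds meet at 3, so that is the treewidth.

3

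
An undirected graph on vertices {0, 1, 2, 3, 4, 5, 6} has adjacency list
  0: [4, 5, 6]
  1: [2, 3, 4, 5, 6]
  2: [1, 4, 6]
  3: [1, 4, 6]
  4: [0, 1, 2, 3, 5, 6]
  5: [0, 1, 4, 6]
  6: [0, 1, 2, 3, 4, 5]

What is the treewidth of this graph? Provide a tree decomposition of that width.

Treewidth 3.
Bags: B1 = {1, 4, 5, 6}  B2 = {0, 4, 5, 6}  B3 = {1, 3, 4, 6}  B4 = {1, 2, 4, 6}
Tree: B1–B2, B1–B3, B3–B4

Every bag has size at most 4, so the width is 4 − 1 = 3 and tw(G) ≤ 3. On the other hand G contains the 4-clique {0, 4, 5, 6}. A clique must lie in a single bag of any decomposition, so no decomposition can have width below 3. Hence tw(G) = 3 exactly.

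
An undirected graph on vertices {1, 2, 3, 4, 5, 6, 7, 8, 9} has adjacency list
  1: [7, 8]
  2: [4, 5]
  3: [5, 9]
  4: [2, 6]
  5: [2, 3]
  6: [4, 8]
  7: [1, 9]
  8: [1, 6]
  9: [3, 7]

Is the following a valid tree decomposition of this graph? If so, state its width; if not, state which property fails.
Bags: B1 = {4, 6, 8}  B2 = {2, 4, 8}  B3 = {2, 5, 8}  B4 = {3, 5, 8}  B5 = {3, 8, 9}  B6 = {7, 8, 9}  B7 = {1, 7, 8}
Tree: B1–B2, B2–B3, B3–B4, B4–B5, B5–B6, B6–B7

Yes; width 2.

Every vertex of G appears in some bag (union = {1, 2, 3, 4, 5, 6, 7, 8, 9}); every edge is covered by a bag; and for each vertex v the set of bags containing v is connected in the bag tree. The decomposition is therefore valid. The largest bag has 3 vertices, so the width is 2.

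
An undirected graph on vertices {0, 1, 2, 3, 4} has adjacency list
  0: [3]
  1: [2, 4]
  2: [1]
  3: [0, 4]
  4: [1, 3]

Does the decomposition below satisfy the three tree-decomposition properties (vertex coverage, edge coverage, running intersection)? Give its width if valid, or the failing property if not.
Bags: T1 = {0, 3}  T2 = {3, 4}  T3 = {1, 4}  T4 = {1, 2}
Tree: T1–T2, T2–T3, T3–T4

Checking the three conditions: (i) the bags cover all of {0, 1, 2, 3, 4}; (ii) for each edge, some bag contains both endpoints; (iii) the bags containing any fixed vertex form a subtree. All hold, so the decomposition is valid with width 2 − 1 = 1.

Yes; width 1.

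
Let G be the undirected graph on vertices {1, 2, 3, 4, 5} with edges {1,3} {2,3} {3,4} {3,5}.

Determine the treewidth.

A width-1 tree decomposition is:
Bags: B1 = {3, 4}  B2 = {1, 3}  B3 = {2, 3}  B4 = {3, 5}
Tree: B1–B2, B1–B3, B3–B4
Every bag has size at most 2, so the width is 2 − 1 = 1 and tw(G) ≤ 1. G has an edge, so its treewidth is at least 1. The upper and lower bounds meet at 1, so that is the treewidth.

1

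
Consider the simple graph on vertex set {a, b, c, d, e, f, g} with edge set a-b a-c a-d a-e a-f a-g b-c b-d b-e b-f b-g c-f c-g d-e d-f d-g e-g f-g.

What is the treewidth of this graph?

4

A width-4 tree decomposition is:
Bags: B1 = {a, b, d, e, g}  B2 = {a, b, d, f, g}  B3 = {a, b, c, f, g}
Tree: B1–B2, B2–B3
The largest bag has 5 vertices, giving width 4; this decomposition certifies tw(G) ≤ 4. On the other hand G contains the 5-clique {a, b, d, e, g}. A clique must lie in a single bag of any decomposition, so no decomposition can have width below 4. Combining the bounds, tw(G) = 4.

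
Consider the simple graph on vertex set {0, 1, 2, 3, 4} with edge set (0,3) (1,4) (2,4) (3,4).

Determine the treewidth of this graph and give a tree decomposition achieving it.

Every bag has size at most 2, so the width is 2 − 1 = 1 and tw(G) ≤ 1. G has an edge, so its treewidth is at least 1. Therefore the treewidth is 1.

Treewidth 1.
One optimal decomposition is:
Bags: B1 = {2, 4}  B2 = {3, 4}  B3 = {0, 3}  B4 = {1, 4}
Tree: B1–B2, B2–B3, B1–B4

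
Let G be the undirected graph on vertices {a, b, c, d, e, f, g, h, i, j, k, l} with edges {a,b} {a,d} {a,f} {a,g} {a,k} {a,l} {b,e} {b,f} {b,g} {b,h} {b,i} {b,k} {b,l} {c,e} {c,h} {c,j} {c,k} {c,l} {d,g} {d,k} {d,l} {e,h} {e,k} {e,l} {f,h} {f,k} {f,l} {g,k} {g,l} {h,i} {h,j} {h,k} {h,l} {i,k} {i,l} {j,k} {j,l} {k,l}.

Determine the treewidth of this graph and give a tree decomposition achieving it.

Treewidth 4.
One optimal decomposition is:
Bags: B1 = {b, f, h, k, l}  B2 = {b, e, h, k, l}  B3 = {c, e, h, k, l}  B4 = {a, b, f, k, l}  B5 = {c, h, j, k, l}  B6 = {b, h, i, k, l}  B7 = {a, b, g, k, l}  B8 = {a, d, g, k, l}
Tree: B1–B2, B2–B3, B1–B4, B3–B5, B2–B6, B4–B7, B7–B8

Every bag has size at most 5, so the width is 5 − 1 = 4 and tw(G) ≤ 4. For the lower bound, the 5 vertices {a, d, g, k, l} are pairwise adjacent, and any tree decomposition puts a clique entirely inside one bag — forcing width ≥ 4. Therefore the treewidth is 4.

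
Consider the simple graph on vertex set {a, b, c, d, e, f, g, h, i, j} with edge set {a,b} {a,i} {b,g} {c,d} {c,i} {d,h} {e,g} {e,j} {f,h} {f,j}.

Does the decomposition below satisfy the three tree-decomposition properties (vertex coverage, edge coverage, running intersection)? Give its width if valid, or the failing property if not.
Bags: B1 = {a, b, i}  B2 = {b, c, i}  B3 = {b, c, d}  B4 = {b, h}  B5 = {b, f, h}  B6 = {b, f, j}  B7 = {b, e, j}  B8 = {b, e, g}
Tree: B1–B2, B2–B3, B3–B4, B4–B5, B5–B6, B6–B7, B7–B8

No — edge (d,h) lies in no bag.

A tree decomposition must satisfy three properties: every vertex lies in some bag; for every edge, both endpoints lie together in some bag; and for every vertex, the bags containing it form a connected subtree. Here edge (d,h) lies in no bag, so the decomposition is invalid.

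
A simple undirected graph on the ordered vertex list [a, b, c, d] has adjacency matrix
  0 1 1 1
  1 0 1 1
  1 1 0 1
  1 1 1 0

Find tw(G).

3

A width-3 tree decomposition is:
Bags: B1 = {a, b, c, d}
Tree: (single bag)
A single bag containing all 4 vertices is trivially a valid decomposition of width 3. Conversely, {a, b, c, d} is a clique of size 4, and the vertices of any clique must share a bag in every tree decomposition; so some bag has ≥ 4 vertices and tw(G) ≥ 3. Combining the bounds, tw(G) = 3.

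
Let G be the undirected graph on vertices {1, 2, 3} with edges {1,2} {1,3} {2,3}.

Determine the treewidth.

A width-2 tree decomposition is:
Bags: B1 = {1, 2, 3}
Tree: (single bag)
A single bag containing all 3 vertices is trivially a valid decomposition of width 2. Conversely, {1, 2, 3} is a clique of size 3, and the vertices of any clique must share a bag in every tree decomposition; so some bag has ≥ 3 vertices and tw(G) ≥ 2. Combining the bounds, tw(G) = 2.

2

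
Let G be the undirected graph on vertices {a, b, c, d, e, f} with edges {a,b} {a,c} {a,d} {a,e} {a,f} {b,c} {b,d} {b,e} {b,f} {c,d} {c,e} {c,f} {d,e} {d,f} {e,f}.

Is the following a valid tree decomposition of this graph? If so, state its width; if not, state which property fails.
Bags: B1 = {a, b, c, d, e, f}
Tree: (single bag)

Yes; width 5.

Every vertex of G appears in some bag (union = {a, b, c, d, e, f}); every edge is covered by a bag; and for each vertex v the set of bags containing v is connected in the bag tree. The decomposition is therefore valid. The largest bag has 6 vertices, so the width is 5.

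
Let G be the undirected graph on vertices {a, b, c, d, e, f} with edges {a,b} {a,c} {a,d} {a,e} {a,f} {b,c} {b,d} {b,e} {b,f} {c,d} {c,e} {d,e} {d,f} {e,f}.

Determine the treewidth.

A width-4 tree decomposition is:
Bags: B1 = {a, b, d, e, f}  B2 = {a, b, c, d, e}
Tree: B1–B2
The largest bag has 5 vertices, giving width 4; this decomposition certifies tw(G) ≤ 4. On the other hand G contains the 5-clique {a, b, c, d, e}. A clique must lie in a single bag of any decomposition, so no decomposition can have width below 4. The upper and lower bounds meet at 4, so that is the treewidth.

4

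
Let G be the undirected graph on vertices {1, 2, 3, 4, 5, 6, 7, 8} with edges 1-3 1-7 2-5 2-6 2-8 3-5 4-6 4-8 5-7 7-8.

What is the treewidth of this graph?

A width-2 tree decomposition is:
Bags: B1 = {4, 6, 8}  B2 = {2, 6, 8}  B3 = {2, 7, 8}  B4 = {2, 5, 7}  B5 = {1, 5, 7}  B6 = {1, 3, 5}
Tree: B1–B2, B2–B3, B3–B4, B4–B5, B5–B6
Every bag has size at most 3, so the width is 3 − 1 = 2 and tw(G) ≤ 2. Since 4–6–2–8–4 is a cycle in G, G is not acyclic. Forests are exactly the graphs of treewidth ≤ 1, so tw(G) ≥ 2. The upper and lower bounds meet at 2, so that is the treewidth.

2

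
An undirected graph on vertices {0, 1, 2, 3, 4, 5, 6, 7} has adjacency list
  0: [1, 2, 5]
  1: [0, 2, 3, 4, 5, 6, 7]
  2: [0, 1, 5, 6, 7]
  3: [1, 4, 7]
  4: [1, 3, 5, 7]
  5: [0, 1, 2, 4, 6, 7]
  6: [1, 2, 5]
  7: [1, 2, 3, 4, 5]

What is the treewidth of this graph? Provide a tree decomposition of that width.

Treewidth 3.
One such decomposition:
Bags: B1 = {1, 2, 5, 7}  B2 = {0, 1, 2, 5}  B3 = {1, 2, 5, 6}  B4 = {1, 4, 5, 7}  B5 = {1, 3, 4, 7}
Tree: B1–B2, B1–B3, B1–B4, B4–B5

Each bag holds 4 vertices, so the decomposition has width 3, which upper-bounds the treewidth. Conversely, {1, 3, 4, 7} is a clique of size 4, and the vertices of any clique must share a bag in every tree decomposition; so some bag has ≥ 4 vertices and tw(G) ≥ 3. The upper and lower bounds meet at 3, so that is the treewidth.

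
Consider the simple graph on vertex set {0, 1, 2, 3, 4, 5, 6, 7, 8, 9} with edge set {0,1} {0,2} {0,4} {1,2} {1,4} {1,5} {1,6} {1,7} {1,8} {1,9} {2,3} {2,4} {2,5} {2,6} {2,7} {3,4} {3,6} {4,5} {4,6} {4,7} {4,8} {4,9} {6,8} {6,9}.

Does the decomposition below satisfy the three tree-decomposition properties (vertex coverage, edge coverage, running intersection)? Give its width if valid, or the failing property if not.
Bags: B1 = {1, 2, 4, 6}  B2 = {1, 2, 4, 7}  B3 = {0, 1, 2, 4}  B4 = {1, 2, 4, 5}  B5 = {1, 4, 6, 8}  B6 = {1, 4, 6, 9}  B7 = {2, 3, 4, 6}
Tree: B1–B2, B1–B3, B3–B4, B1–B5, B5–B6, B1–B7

Yes; width 3.

Checking the three conditions: (i) the bags cover all of {0, 1, 2, 3, 4, 5, 6, 7, 8, 9}; (ii) for each edge, some bag contains both endpoints; (iii) the bags containing any fixed vertex form a subtree. All hold, so the decomposition is valid with width 4 − 1 = 3.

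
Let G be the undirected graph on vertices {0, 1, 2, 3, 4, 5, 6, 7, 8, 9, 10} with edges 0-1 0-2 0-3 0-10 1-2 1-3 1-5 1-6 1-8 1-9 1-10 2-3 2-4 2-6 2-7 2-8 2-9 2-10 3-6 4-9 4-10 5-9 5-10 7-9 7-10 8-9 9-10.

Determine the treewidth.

3

A width-3 tree decomposition is:
Bags: B1 = {0, 1, 2, 10}  B2 = {1, 2, 9, 10}  B3 = {2, 7, 9, 10}  B4 = {1, 2, 8, 9}  B5 = {2, 4, 9, 10}  B6 = {0, 1, 2, 3}  B7 = {1, 2, 3, 6}  B8 = {1, 5, 9, 10}
Tree: B1–B2, B2–B3, B2–B4, B2–B5, B1–B6, B6–B7, B2–B8
The largest bag has 4 vertices, giving width 3; this decomposition certifies tw(G) ≤ 3. For the lower bound, the 4 vertices {0, 1, 2, 10} are pairwise adjacent, and any tree decomposition puts a clique entirely inside one bag — forcing width ≥ 3. Hence tw(G) = 3 exactly.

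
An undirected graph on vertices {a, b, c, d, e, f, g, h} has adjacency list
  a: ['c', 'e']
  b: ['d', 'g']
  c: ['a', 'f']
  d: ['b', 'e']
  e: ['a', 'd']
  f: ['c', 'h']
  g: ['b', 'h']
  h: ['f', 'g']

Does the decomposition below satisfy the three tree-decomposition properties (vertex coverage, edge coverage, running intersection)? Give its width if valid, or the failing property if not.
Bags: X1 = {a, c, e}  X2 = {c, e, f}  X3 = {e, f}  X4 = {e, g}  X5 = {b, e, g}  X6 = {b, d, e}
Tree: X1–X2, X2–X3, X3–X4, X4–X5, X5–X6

No — vertex h appears in no bag.

A tree decomposition must satisfy three properties: every vertex lies in some bag; for every edge, both endpoints lie together in some bag; and for every vertex, the bags containing it form a connected subtree. Here vertex h appears in no bag, so the decomposition is invalid.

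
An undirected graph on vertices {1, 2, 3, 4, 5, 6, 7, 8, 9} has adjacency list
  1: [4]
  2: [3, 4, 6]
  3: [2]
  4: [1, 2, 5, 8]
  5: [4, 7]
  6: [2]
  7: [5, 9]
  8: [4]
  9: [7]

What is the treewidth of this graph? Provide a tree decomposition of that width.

Treewidth 1.
One optimal decomposition is:
Bags: B1 = {5, 7}  B2 = {4, 5}  B3 = {2, 4}  B4 = {2, 6}  B5 = {4, 8}  B6 = {1, 4}  B7 = {7, 9}  B8 = {2, 3}
Tree: B1–B2, B2–B3, B3–B4, B2–B5, B2–B6, B1–B7, B4–B8

Each bag holds 2 vertices, so the decomposition has width 1, which upper-bounds the treewidth. Any graph with an edge has treewidth ≥ 1, and G has the edge 5–7. Combining the bounds, tw(G) = 1.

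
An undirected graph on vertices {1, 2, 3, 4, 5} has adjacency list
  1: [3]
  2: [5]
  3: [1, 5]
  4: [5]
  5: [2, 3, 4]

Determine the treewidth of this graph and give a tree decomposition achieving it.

Treewidth 1.
One optimal decomposition is:
Bags: B1 = {4, 5}  B2 = {2, 5}  B3 = {3, 5}  B4 = {1, 3}
Tree: B1–B2, B1–B3, B3–B4

The largest bag has 2 vertices, giving width 1; this decomposition certifies tw(G) ≤ 1. G has an edge, so its treewidth is at least 1. The upper and lower bounds meet at 1, so that is the treewidth.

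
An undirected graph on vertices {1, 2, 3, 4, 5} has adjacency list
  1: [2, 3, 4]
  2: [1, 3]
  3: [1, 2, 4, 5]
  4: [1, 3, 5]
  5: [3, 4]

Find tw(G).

A width-2 tree decomposition is:
Bags: B1 = {3, 4, 5}  B2 = {1, 3, 4}  B3 = {1, 2, 3}
Tree: B1–B2, B2–B3
Each bag holds 3 vertices, so the decomposition has width 2, which upper-bounds the treewidth. For the lower bound, the 3 vertices {1, 2, 3} are pairwise adjacent, and any tree decomposition puts a clique entirely inside one bag — forcing width ≥ 2. Therefore the treewidth is 2.

2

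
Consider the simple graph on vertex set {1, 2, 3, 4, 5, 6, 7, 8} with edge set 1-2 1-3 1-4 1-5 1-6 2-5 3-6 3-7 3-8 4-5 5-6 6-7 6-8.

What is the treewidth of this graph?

A width-2 tree decomposition is:
Bags: B1 = {1, 5, 6}  B2 = {1, 2, 5}  B3 = {1, 3, 6}  B4 = {3, 6, 7}  B5 = {3, 6, 8}  B6 = {1, 4, 5}
Tree: B1–B2, B1–B3, B3–B4, B4–B5, B2–B6
Every bag has size at most 3, so the width is 3 − 1 = 2 and tw(G) ≤ 2. On the other hand G contains the 3-clique {3, 6, 8}. A clique must lie in a single bag of any decomposition, so no decomposition can have width below 2. The upper and lower bounds meet at 2, so that is the treewidth.

2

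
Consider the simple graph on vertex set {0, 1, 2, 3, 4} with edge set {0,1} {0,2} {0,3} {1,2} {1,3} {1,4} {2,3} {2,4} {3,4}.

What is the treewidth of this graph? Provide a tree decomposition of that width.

Treewidth 3.
One optimal decomposition is:
Bags: B1 = {0, 1, 2, 3}  B2 = {1, 2, 3, 4}
Tree: B1–B2

The largest bag has 4 vertices, giving width 3; this decomposition certifies tw(G) ≤ 3. On the other hand G contains the 4-clique {0, 1, 2, 3}. A clique must lie in a single bag of any decomposition, so no decomposition can have width below 3. The upper and lower bounds meet at 3, so that is the treewidth.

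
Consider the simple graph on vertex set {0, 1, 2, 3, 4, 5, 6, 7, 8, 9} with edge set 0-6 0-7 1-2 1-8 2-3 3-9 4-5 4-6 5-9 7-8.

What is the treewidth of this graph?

A width-2 tree decomposition is:
Bags: B1 = {0, 6, 7}  B2 = {6, 7, 8}  B3 = {1, 6, 8}  B4 = {1, 2, 6}  B5 = {2, 3, 6}  B6 = {3, 6, 9}  B7 = {5, 6, 9}  B8 = {4, 5, 6}
Tree: B1–B2, B2–B3, B3–B4, B4–B5, B5–B6, B6–B7, B7–B8
The largest bag has 3 vertices, giving width 2; this decomposition certifies tw(G) ≤ 2. The edges 6–0–7–8–1–2–3–9–5–4–6 form a cycle, so G is not a tree and its treewidth is at least 2. Combining the bounds, tw(G) = 2.

2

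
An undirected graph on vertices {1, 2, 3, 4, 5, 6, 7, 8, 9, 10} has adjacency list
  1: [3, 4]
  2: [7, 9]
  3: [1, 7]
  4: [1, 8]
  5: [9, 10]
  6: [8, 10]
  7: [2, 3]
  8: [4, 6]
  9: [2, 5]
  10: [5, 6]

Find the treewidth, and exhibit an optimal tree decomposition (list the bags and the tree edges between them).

Every bag has size at most 3, so the width is 3 − 1 = 2 and tw(G) ≤ 2. Since 6–8–4–1–3–7–2–9–5–10–6 is a cycle in G, G is not acyclic. Forests are exactly the graphs of treewidth ≤ 1, so tw(G) ≥ 2. Therefore the treewidth is 2.

Treewidth 2.
One such decomposition:
Bags: B1 = {4, 6, 8}  B2 = {1, 4, 6}  B3 = {1, 3, 6}  B4 = {3, 6, 7}  B5 = {2, 6, 7}  B6 = {2, 6, 9}  B7 = {5, 6, 9}  B8 = {5, 6, 10}
Tree: B1–B2, B2–B3, B3–B4, B4–B5, B5–B6, B6–B7, B7–B8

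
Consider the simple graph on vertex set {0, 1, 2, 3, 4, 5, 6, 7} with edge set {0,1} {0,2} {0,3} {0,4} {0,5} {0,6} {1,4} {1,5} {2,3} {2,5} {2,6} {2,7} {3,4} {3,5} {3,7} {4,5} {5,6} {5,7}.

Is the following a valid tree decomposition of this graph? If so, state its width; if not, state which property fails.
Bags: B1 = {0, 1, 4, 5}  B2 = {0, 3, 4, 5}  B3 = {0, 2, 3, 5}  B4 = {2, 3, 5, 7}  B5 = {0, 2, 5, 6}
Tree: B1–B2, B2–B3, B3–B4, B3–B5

Yes; width 3.

Every vertex of G appears in some bag (union = {0, 1, 2, 3, 4, 5, 6, 7}); every edge is covered by a bag; and for each vertex v the set of bags containing v is connected in the bag tree. The decomposition is therefore valid. The largest bag has 4 vertices, so the width is 3.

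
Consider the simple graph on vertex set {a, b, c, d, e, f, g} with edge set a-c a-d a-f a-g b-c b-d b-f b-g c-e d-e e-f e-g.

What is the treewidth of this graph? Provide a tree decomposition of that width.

The largest bag has 4 vertices, giving width 3; this decomposition certifies tw(G) ≤ 3. For the lower bound: the 4 vertex sets {b,d}, {a,f}, {e}, {c} are disjoint, each induces a connected subgraph, and every pair is joined by at least one edge of G. Contracting each set to a single vertex therefore yields K_{4} as a minor, and since treewidth is minor-monotone, tw(G) ≥ tw(K_{4}) = 3. The upper and lower bounds meet at 3, so that is the treewidth.

Treewidth 3.
One optimal decomposition is:
Bags: B1 = {a, b, d, e}  B2 = {a, b, e, f}  B3 = {a, b, c, e}  B4 = {a, b, e, g}
Tree: B1–B2, B2–B3, B3–B4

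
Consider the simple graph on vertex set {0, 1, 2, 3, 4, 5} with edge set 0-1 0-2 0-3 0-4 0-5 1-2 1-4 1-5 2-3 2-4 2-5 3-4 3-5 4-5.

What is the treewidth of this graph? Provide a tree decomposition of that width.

Treewidth 4.
One such decomposition:
Bags: B1 = {0, 1, 2, 4, 5}  B2 = {0, 2, 3, 4, 5}
Tree: B1–B2

The largest bag has 5 vertices, giving width 4; this decomposition certifies tw(G) ≤ 4. Conversely, {0, 1, 2, 4, 5} is a clique of size 5, and the vertices of any clique must share a bag in every tree decomposition; so some bag has ≥ 5 vertices and tw(G) ≥ 4. The upper and lower bounds meet at 4, so that is the treewidth.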